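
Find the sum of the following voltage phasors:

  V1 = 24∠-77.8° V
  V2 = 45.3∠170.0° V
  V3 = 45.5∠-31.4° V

Step 1 — Convert each phasor to rectangular form:
  V1 = 24·(cos(-77.8°) + j·sin(-77.8°)) = 5.072 - j23.46 V
  V2 = 45.3·(cos(170.0°) + j·sin(170.0°)) = -44.61 + j7.866 V
  V3 = 45.5·(cos(-31.4°) + j·sin(-31.4°)) = 38.84 - j23.71 V
Step 2 — Sum components: V_total = -0.7034 - j39.3 V.
Step 3 — Convert to polar: |V_total| = 39.3 V, ∠V_total = -91.0°.

V_total = 39.3∠-91.0° V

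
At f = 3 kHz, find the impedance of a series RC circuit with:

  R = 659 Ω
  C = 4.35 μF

Step 1 — Angular frequency: ω = 2π·f = 2π·3000 = 1.885e+04 rad/s.
Step 2 — Component impedances:
  R: Z = R = 659 Ω
  C: Z = 1/(jωC) = -j/(ω·C) = 0 - j12.2 Ω
Step 3 — Series combination: Z_total = R + C = 659 - j12.2 Ω = 659.1∠-1.1° Ω.

Z = 659 - j12.2 Ω = 659.1∠-1.1° Ω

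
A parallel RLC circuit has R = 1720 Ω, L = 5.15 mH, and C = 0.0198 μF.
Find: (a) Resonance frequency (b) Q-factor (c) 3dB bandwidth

Step 1 — Resonance: ω₀ = 1/√(LC) = 1/√(0.00515·1.98e-08) = 9.903e+04 rad/s.
Step 2 — f₀ = ω₀/(2π) = 1.576e+04 Hz.
Step 3 — Parallel Q: Q = R/(ω₀L) = 1720/(9.903e+04·0.00515) = 3.373.
Step 4 — Bandwidth: Δω = ω₀/Q = 2.936e+04 rad/s; BW = Δω/(2π) = 4673 Hz.

(a) f₀ = 1.576e+04 Hz  (b) Q = 3.373  (c) BW = 4673 Hz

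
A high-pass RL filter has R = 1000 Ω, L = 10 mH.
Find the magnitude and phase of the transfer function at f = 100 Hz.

Step 1 — Angular frequency: ω = 2π·100 = 628.3 rad/s.
Step 2 — Transfer function: H(jω) = jωL/(R + jωL).
Step 3 — Numerator jωL = j·6.283; denominator R + jωL = 1000 + j6.283.
Step 4 — H = 3.948e-05 + j0.006283.
Step 5 — Magnitude: |H| = 0.006283 (-44.0 dB); phase: φ = 89.6°.

|H| = 0.006283 (-44.0 dB), φ = 89.6°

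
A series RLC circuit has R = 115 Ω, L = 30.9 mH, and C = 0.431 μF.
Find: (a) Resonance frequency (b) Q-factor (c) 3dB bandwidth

Step 1 — Resonance: ω₀ = 1/√(LC) = 1/√(0.0309·4.31e-07) = 8665 rad/s.
Step 2 — f₀ = ω₀/(2π) = 1379 Hz.
Step 3 — Series Q: Q = ω₀L/R = 8665·0.0309/115 = 2.328.
Step 4 — Bandwidth: Δω = ω₀/Q = 3722 rad/s; BW = Δω/(2π) = 592.3 Hz.

(a) f₀ = 1379 Hz  (b) Q = 2.328  (c) BW = 592.3 Hz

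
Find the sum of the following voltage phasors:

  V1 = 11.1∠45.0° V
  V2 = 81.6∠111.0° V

Step 1 — Convert each phasor to rectangular form:
  V1 = 11.1·(cos(45.0°) + j·sin(45.0°)) = 7.849 + j7.849 V
  V2 = 81.6·(cos(111.0°) + j·sin(111.0°)) = -29.24 + j76.18 V
Step 2 — Sum components: V_total = -21.39 + j84.03 V.
Step 3 — Convert to polar: |V_total| = 86.71 V, ∠V_total = 104.3°.

V_total = 86.71∠104.3° V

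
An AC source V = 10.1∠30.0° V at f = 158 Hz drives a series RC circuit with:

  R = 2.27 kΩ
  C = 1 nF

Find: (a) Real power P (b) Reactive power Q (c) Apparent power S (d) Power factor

Step 1 — Angular frequency: ω = 2π·f = 2π·158 = 992.7 rad/s.
Step 2 — Component impedances:
  R: Z = R = 2270 Ω
  C: Z = 1/(jωC) = -j/(ω·C) = 0 - j1.007e+06 Ω
Step 3 — Series combination: Z_total = R + C = 2270 - j1.007e+06 Ω = 1.007e+06∠-89.9° Ω.
Step 4 — Source phasor: V = 10.1∠30.0° V = 8.747 + j5.05 V.
Step 5 — Current: I = V / Z = -4.994e-06 + j8.695e-06 A = 1.003e-05∠119.9° A.
Step 6 — Complex power: S = V·I* = 2.282e-07 - j0.0001013 VA.
Step 7 — Real power: P = Re(S) = 2.282e-07 W.
Step 8 — Reactive power: Q = Im(S) = -0.0001013 VAR.
Step 9 — Apparent power: |S| = 0.0001013 VA.
Step 10 — Power factor: PF = P/|S| = 0.002254 (leading).

(a) P = 2.282e-07 W  (b) Q = -0.0001013 VAR  (c) S = 0.0001013 VA  (d) PF = 0.002254 (leading)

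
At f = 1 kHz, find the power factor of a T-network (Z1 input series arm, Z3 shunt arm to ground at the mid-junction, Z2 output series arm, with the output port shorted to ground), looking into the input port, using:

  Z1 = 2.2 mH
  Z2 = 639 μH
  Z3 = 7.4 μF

Step 1 — Angular frequency: ω = 2π·f = 2π·1000 = 6283 rad/s.
Step 2 — Component impedances:
  Z1: Z = jωL = j·6283·0.0022 = 0 + j13.82 Ω
  Z2: Z = jωL = j·6283·0.000639 = 0 + j4.015 Ω
  Z3: Z = 1/(jωC) = -j/(ω·C) = 0 - j21.51 Ω
Step 3 — With the output port shorted to ground, the output series arm Z2 runs from the junction to ground; the shunt arm Z3 also runs from the junction to ground. They appear in parallel: Z3 || Z2 = 0 + j4.936 Ω.
Step 4 — Series with input arm Z1: Z_in = Z1 + (Z3 || Z2) = 0 + j18.76 Ω = 18.76∠90.0° Ω.
Step 5 — Power factor: PF = cos(φ) = Re(Z)/|Z| = 0/18.76 = 0.
Step 6 — Type: Im(Z) = 18.76 ⇒ lagging (phase φ = 90.0°).

PF = 0 (lagging, φ = 90.0°)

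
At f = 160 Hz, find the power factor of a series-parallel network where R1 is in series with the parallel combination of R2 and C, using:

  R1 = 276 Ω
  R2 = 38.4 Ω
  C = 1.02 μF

Step 1 — Angular frequency: ω = 2π·f = 2π·160 = 1005 rad/s.
Step 2 — Component impedances:
  R1: Z = R = 276 Ω
  R2: Z = R = 38.4 Ω
  C: Z = 1/(jωC) = -j/(ω·C) = 0 - j975.2 Ω
Step 3 — Parallel branch: R2 || C = 1/(1/R2 + 1/C) = 38.34 - j1.51 Ω.
Step 4 — Series with R1: Z_total = R1 + (R2 || C) = 314.3 - j1.51 Ω = 314.3∠-0.3° Ω.
Step 5 — Power factor: PF = cos(φ) = Re(Z)/|Z| = 314.3/314.3 = 1.
Step 6 — Type: Im(Z) = -1.51 ⇒ leading (phase φ = -0.3°).

PF = 1 (leading, φ = -0.3°)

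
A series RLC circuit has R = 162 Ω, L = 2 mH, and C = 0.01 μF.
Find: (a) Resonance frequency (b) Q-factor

Step 1 — Resonance condition Im(Z)=0 gives ω₀ = 1/√(LC).
Step 2 — ω₀ = 1/√(0.002·1e-08) = 2.236e+05 rad/s.
Step 3 — f₀ = ω₀/(2π) = 3.559e+04 Hz.
Step 4 — Series Q: Q = ω₀L/R = 2.236e+05·0.002/162 = 2.761.

(a) f₀ = 3.559e+04 Hz  (b) Q = 2.761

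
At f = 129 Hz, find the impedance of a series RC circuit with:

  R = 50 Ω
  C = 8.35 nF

Step 1 — Angular frequency: ω = 2π·f = 2π·129 = 810.5 rad/s.
Step 2 — Component impedances:
  R: Z = R = 50 Ω
  C: Z = 1/(jωC) = -j/(ω·C) = 0 - j1.478e+05 Ω
Step 3 — Series combination: Z_total = R + C = 50 - j1.478e+05 Ω = 1.478e+05∠-90.0° Ω.

Z = 50 - j1.478e+05 Ω = 1.478e+05∠-90.0° Ω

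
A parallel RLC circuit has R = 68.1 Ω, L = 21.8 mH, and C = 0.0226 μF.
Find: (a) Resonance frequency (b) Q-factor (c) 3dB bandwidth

Step 1 — Resonance: ω₀ = 1/√(LC) = 1/√(0.0218·2.26e-08) = 4.505e+04 rad/s.
Step 2 — f₀ = ω₀/(2π) = 7170 Hz.
Step 3 — Parallel Q: Q = R/(ω₀L) = 68.1/(4.505e+04·0.0218) = 0.06934.
Step 4 — Bandwidth: Δω = ω₀/Q = 6.497e+05 rad/s; BW = Δω/(2π) = 1.034e+05 Hz.

(a) f₀ = 7170 Hz  (b) Q = 0.06934  (c) BW = 1.034e+05 Hz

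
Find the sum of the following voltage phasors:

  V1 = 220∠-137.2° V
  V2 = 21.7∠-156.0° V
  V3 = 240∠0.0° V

Step 1 — Convert each phasor to rectangular form:
  V1 = 220·(cos(-137.2°) + j·sin(-137.2°)) = -161.4 - j149.5 V
  V2 = 21.7·(cos(-156.0°) + j·sin(-156.0°)) = -19.82 - j8.826 V
  V3 = 240·(cos(0.0°) + j·sin(0.0°)) = 240 V
Step 2 — Sum components: V_total = 58.76 - j158.3 V.
Step 3 — Convert to polar: |V_total| = 168.9 V, ∠V_total = -69.6°.

V_total = 168.9∠-69.6° V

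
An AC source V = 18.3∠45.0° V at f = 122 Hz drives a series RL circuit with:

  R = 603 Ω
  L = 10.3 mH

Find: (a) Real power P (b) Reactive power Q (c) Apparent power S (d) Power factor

Step 1 — Angular frequency: ω = 2π·f = 2π·122 = 766.5 rad/s.
Step 2 — Component impedances:
  R: Z = R = 603 Ω
  L: Z = jωL = j·766.5·0.0103 = 0 + j7.895 Ω
Step 3 — Series combination: Z_total = R + L = 603 + j7.895 Ω = 603.1∠0.8° Ω.
Step 4 — Source phasor: V = 18.3∠45.0° V = 12.94 + j12.94 V.
Step 5 — Current: I = V / Z = 0.02174 + j0.02117 A = 0.03035∠44.2° A.
Step 6 — Complex power: S = V·I* = 0.5553 + j0.007271 VA.
Step 7 — Real power: P = Re(S) = 0.5553 W.
Step 8 — Reactive power: Q = Im(S) = 0.007271 VAR.
Step 9 — Apparent power: |S| = 0.5553 VA.
Step 10 — Power factor: PF = P/|S| = 0.9999 (lagging).

(a) P = 0.5553 W  (b) Q = 0.007271 VAR  (c) S = 0.5553 VA  (d) PF = 0.9999 (lagging)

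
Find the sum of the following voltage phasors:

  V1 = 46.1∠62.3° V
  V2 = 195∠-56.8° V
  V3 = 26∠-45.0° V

Step 1 — Convert each phasor to rectangular form:
  V1 = 46.1·(cos(62.3°) + j·sin(62.3°)) = 21.43 + j40.82 V
  V2 = 195·(cos(-56.8°) + j·sin(-56.8°)) = 106.8 - j163.2 V
  V3 = 26·(cos(-45.0°) + j·sin(-45.0°)) = 18.38 - j18.38 V
Step 2 — Sum components: V_total = 146.6 - j140.7 V.
Step 3 — Convert to polar: |V_total| = 203.2 V, ∠V_total = -43.8°.

V_total = 203.2∠-43.8° V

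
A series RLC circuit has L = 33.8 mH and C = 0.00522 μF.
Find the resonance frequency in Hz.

Step 1 — Resonance condition Im(Z)=0 gives ω₀ = 1/√(LC).
Step 2 — ω₀ = 1/√(0.0338·5.22e-09) = 7.528e+04 rad/s.
Step 3 — f₀ = ω₀/(2π) = 1.198e+04 Hz.

f₀ = 1.198e+04 Hz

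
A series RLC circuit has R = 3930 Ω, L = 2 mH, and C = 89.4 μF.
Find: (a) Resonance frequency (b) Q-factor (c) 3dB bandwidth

Step 1 — Resonance: ω₀ = 1/√(LC) = 1/√(0.002·8.94e-05) = 2365 rad/s.
Step 2 — f₀ = ω₀/(2π) = 376.4 Hz.
Step 3 — Series Q: Q = ω₀L/R = 2365·0.002/3930 = 0.001204.
Step 4 — Bandwidth: Δω = ω₀/Q = 1.965e+06 rad/s; BW = Δω/(2π) = 3.127e+05 Hz.

(a) f₀ = 376.4 Hz  (b) Q = 0.001204  (c) BW = 3.127e+05 Hz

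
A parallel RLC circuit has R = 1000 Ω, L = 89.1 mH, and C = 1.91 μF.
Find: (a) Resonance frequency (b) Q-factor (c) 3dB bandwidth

Step 1 — Resonance: ω₀ = 1/√(LC) = 1/√(0.0891·1.91e-06) = 2424 rad/s.
Step 2 — f₀ = ω₀/(2π) = 385.8 Hz.
Step 3 — Parallel Q: Q = R/(ω₀L) = 1000/(2424·0.0891) = 4.63.
Step 4 — Bandwidth: Δω = ω₀/Q = 523.6 rad/s; BW = Δω/(2π) = 83.33 Hz.

(a) f₀ = 385.8 Hz  (b) Q = 4.63  (c) BW = 83.33 Hz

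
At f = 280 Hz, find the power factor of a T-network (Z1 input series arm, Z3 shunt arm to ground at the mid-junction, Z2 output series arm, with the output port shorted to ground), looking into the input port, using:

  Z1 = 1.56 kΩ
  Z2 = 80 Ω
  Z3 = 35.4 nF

Step 1 — Angular frequency: ω = 2π·f = 2π·280 = 1759 rad/s.
Step 2 — Component impedances:
  Z1: Z = R = 1560 Ω
  Z2: Z = R = 80 Ω
  Z3: Z = 1/(jωC) = -j/(ω·C) = 0 - j1.606e+04 Ω
Step 3 — With the output port shorted to ground, the output series arm Z2 runs from the junction to ground; the shunt arm Z3 also runs from the junction to ground. They appear in parallel: Z3 || Z2 = 80 - j0.3986 Ω.
Step 4 — Series with input arm Z1: Z_in = Z1 + (Z3 || Z2) = 1640 - j0.3986 Ω = 1640∠-0.0° Ω.
Step 5 — Power factor: PF = cos(φ) = Re(Z)/|Z| = 1640/1640 = 1.
Step 6 — Type: Im(Z) = -0.3986 ⇒ leading (phase φ = -0.0°).

PF = 1 (leading, φ = -0.0°)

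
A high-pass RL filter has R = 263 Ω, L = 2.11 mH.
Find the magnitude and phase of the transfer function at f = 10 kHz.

Step 1 — Angular frequency: ω = 2π·1e+04 = 6.283e+04 rad/s.
Step 2 — Transfer function: H(jω) = jωL/(R + jωL).
Step 3 — Numerator jωL = j·132.6; denominator R + jωL = 263 + j132.6.
Step 4 — H = 0.2026 + j0.402.
Step 5 — Magnitude: |H| = 0.4501 (-6.9 dB); phase: φ = 63.2°.

|H| = 0.4501 (-6.9 dB), φ = 63.2°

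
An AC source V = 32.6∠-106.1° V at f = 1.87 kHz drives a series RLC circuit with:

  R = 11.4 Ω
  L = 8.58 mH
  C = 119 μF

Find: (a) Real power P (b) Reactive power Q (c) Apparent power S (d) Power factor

Step 1 — Angular frequency: ω = 2π·f = 2π·1870 = 1.175e+04 rad/s.
Step 2 — Component impedances:
  R: Z = R = 11.4 Ω
  L: Z = jωL = j·1.175e+04·0.00858 = 0 + j100.8 Ω
  C: Z = 1/(jωC) = -j/(ω·C) = 0 - j0.7152 Ω
Step 3 — Series combination: Z_total = R + L + C = 11.4 + j100.1 Ω = 100.7∠83.5° Ω.
Step 4 — Source phasor: V = 32.6∠-106.1° V = -9.04 - j31.32 V.
Step 5 — Current: I = V / Z = -0.3191 + j0.05398 A = 0.3236∠170.4° A.
Step 6 — Complex power: S = V·I* = 1.194 + j10.48 VA.
Step 7 — Real power: P = Re(S) = 1.194 W.
Step 8 — Reactive power: Q = Im(S) = 10.48 VAR.
Step 9 — Apparent power: |S| = 10.55 VA.
Step 10 — Power factor: PF = P/|S| = 0.1132 (lagging).

(a) P = 1.194 W  (b) Q = 10.48 VAR  (c) S = 10.55 VA  (d) PF = 0.1132 (lagging)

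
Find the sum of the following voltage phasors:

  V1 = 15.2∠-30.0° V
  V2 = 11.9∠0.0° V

Step 1 — Convert each phasor to rectangular form:
  V1 = 15.2·(cos(-30.0°) + j·sin(-30.0°)) = 13.16 - j7.6 V
  V2 = 11.9·(cos(0.0°) + j·sin(0.0°)) = 11.9 V
Step 2 — Sum components: V_total = 25.06 - j7.6 V.
Step 3 — Convert to polar: |V_total| = 26.19 V, ∠V_total = -16.9°.

V_total = 26.19∠-16.9° V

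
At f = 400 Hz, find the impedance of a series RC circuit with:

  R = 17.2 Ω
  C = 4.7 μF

Step 1 — Angular frequency: ω = 2π·f = 2π·400 = 2513 rad/s.
Step 2 — Component impedances:
  R: Z = R = 17.2 Ω
  C: Z = 1/(jωC) = -j/(ω·C) = 0 - j84.66 Ω
Step 3 — Series combination: Z_total = R + C = 17.2 - j84.66 Ω = 86.39∠-78.5° Ω.

Z = 17.2 - j84.66 Ω = 86.39∠-78.5° Ω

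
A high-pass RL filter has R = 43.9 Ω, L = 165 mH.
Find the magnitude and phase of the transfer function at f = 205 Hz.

Step 1 — Angular frequency: ω = 2π·205 = 1288 rad/s.
Step 2 — Transfer function: H(jω) = jωL/(R + jωL).
Step 3 — Numerator jωL = j·212.5; denominator R + jωL = 43.9 + j212.5.
Step 4 — H = 0.9591 + j0.1981.
Step 5 — Magnitude: |H| = 0.9793 (-0.2 dB); phase: φ = 11.7°.

|H| = 0.9793 (-0.2 dB), φ = 11.7°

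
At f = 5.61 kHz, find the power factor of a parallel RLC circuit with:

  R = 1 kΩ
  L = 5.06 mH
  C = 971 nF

Step 1 — Angular frequency: ω = 2π·f = 2π·5610 = 3.525e+04 rad/s.
Step 2 — Component impedances:
  R: Z = R = 1000 Ω
  L: Z = jωL = j·3.525e+04·0.00506 = 0 + j178.4 Ω
  C: Z = 1/(jωC) = -j/(ω·C) = 0 - j29.22 Ω
Step 3 — Parallel combination: 1/Z_total = 1/R + 1/L + 1/C; Z_total = 1.219 - j34.9 Ω = 34.92∠-88.0° Ω.
Step 4 — Power factor: PF = cos(φ) = Re(Z)/|Z| = 1.2194/34.92 = 0.03492.
Step 5 — Type: Im(Z) = -34.9 ⇒ leading (phase φ = -88.0°).

PF = 0.03492 (leading, φ = -88.0°)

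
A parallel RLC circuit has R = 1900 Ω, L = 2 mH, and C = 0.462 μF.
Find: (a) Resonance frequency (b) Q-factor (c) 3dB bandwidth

Step 1 — Resonance: ω₀ = 1/√(LC) = 1/√(0.002·4.62e-07) = 3.29e+04 rad/s.
Step 2 — f₀ = ω₀/(2π) = 5236 Hz.
Step 3 — Parallel Q: Q = R/(ω₀L) = 1900/(3.29e+04·0.002) = 28.88.
Step 4 — Bandwidth: Δω = ω₀/Q = 1139 rad/s; BW = Δω/(2π) = 181.3 Hz.

(a) f₀ = 5236 Hz  (b) Q = 28.88  (c) BW = 181.3 Hz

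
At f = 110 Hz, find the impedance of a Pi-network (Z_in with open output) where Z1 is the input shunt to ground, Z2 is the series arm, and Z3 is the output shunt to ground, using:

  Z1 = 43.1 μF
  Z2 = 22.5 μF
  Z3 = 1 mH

Step 1 — Angular frequency: ω = 2π·f = 2π·110 = 691.2 rad/s.
Step 2 — Component impedances:
  Z1: Z = 1/(jωC) = -j/(ω·C) = 0 - j33.57 Ω
  Z2: Z = 1/(jωC) = -j/(ω·C) = 0 - j64.31 Ω
  Z3: Z = jωL = j·691.2·0.001 = 0 + j0.6912 Ω
Step 3 — With open output, the series arm Z2 and the output shunt Z3 appear in series to ground: Z2 + Z3 = 0 - j63.61 Ω.
Step 4 — Parallel with input shunt Z1: Z_in = Z1 || (Z2 + Z3) = 0 - j21.97 Ω = 21.97∠-90.0° Ω.

Z = 0 - j21.97 Ω = 21.97∠-90.0° Ω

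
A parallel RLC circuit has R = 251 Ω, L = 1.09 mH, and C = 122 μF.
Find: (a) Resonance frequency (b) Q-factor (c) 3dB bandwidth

Step 1 — Resonance: ω₀ = 1/√(LC) = 1/√(0.00109·0.000122) = 2742 rad/s.
Step 2 — f₀ = ω₀/(2π) = 436.4 Hz.
Step 3 — Parallel Q: Q = R/(ω₀L) = 251/(2742·0.00109) = 83.97.
Step 4 — Bandwidth: Δω = ω₀/Q = 32.66 rad/s; BW = Δω/(2π) = 5.197 Hz.

(a) f₀ = 436.4 Hz  (b) Q = 83.97  (c) BW = 5.197 Hz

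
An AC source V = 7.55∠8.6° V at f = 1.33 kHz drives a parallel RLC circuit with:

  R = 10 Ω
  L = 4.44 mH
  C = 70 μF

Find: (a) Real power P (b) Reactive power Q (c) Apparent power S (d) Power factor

Step 1 — Angular frequency: ω = 2π·f = 2π·1330 = 8357 rad/s.
Step 2 — Component impedances:
  R: Z = R = 10 Ω
  L: Z = jωL = j·8357·0.00444 = 0 + j37.1 Ω
  C: Z = 1/(jωC) = -j/(ω·C) = 0 - j1.71 Ω
Step 3 — Parallel combination: 1/Z_total = 1/R + 1/L + 1/C; Z_total = 0.3112 - j1.736 Ω = 1.764∠-79.8° Ω.
Step 4 — Source phasor: V = 7.55∠8.6° V = 7.465 + j1.129 V.
Step 5 — Current: I = V / Z = 0.1165 + j4.279 A = 4.28∠88.4° A.
Step 6 — Complex power: S = V·I* = 5.7 - j31.81 VA.
Step 7 — Real power: P = Re(S) = 5.7 W.
Step 8 — Reactive power: Q = Im(S) = -31.81 VAR.
Step 9 — Apparent power: |S| = 32.31 VA.
Step 10 — Power factor: PF = P/|S| = 0.1764 (leading).

(a) P = 5.7 W  (b) Q = -31.81 VAR  (c) S = 32.31 VA  (d) PF = 0.1764 (leading)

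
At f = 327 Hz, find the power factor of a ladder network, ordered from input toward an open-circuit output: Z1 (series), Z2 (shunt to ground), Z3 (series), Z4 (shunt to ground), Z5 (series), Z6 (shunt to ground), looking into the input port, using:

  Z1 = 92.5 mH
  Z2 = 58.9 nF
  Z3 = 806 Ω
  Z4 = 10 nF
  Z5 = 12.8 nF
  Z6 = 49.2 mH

Step 1 — Angular frequency: ω = 2π·f = 2π·327 = 2055 rad/s.
Step 2 — Component impedances:
  Z1: Z = jωL = j·2055·0.0925 = 0 + j190.1 Ω
  Z2: Z = 1/(jωC) = -j/(ω·C) = 0 - j8263 Ω
  Z3: Z = R = 806 Ω
  Z4: Z = 1/(jωC) = -j/(ω·C) = 0 - j4.867e+04 Ω
  Z5: Z = 1/(jωC) = -j/(ω·C) = 0 - j3.802e+04 Ω
  Z6: Z = jωL = j·2055·0.0492 = 0 + j101.1 Ω
Step 3 — Ladder network (open output): work backward from the far end, alternating series and parallel combinations. Z_in = 62.86 - j5766 Ω = 5767∠-89.4° Ω.
Step 4 — Power factor: PF = cos(φ) = Re(Z)/|Z| = 62.86/5767 = 0.0109.
Step 5 — Type: Im(Z) = -5766 ⇒ leading (phase φ = -89.4°).

PF = 0.0109 (leading, φ = -89.4°)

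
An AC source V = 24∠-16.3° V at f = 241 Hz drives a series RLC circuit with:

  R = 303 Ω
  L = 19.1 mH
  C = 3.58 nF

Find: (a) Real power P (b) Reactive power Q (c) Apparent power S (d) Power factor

Step 1 — Angular frequency: ω = 2π·f = 2π·241 = 1514 rad/s.
Step 2 — Component impedances:
  R: Z = R = 303 Ω
  L: Z = jωL = j·1514·0.0191 = 0 + j28.92 Ω
  C: Z = 1/(jωC) = -j/(ω·C) = 0 - j1.845e+05 Ω
Step 3 — Series combination: Z_total = R + L + C = 303 - j1.844e+05 Ω = 1.844e+05∠-89.9° Ω.
Step 4 — Source phasor: V = 24∠-16.3° V = 23.04 - j6.736 V.
Step 5 — Current: I = V / Z = 3.673e-05 + j0.0001248 A = 0.0001301∠73.6° A.
Step 6 — Complex power: S = V·I* = 5.131e-06 - j0.003123 VA.
Step 7 — Real power: P = Re(S) = 5.131e-06 W.
Step 8 — Reactive power: Q = Im(S) = -0.003123 VAR.
Step 9 — Apparent power: |S| = 0.003123 VA.
Step 10 — Power factor: PF = P/|S| = 0.001643 (leading).

(a) P = 5.131e-06 W  (b) Q = -0.003123 VAR  (c) S = 0.003123 VA  (d) PF = 0.001643 (leading)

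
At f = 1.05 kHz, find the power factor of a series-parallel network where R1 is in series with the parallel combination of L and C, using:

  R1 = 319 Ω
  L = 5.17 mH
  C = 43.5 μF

Step 1 — Angular frequency: ω = 2π·f = 2π·1050 = 6597 rad/s.
Step 2 — Component impedances:
  R1: Z = R = 319 Ω
  L: Z = jωL = j·6597·0.00517 = 0 + j34.11 Ω
  C: Z = 1/(jωC) = -j/(ω·C) = 0 - j3.485 Ω
Step 3 — Parallel branch: L || C = 1/(1/L + 1/C) = 0 - j3.881 Ω.
Step 4 — Series with R1: Z_total = R1 + (L || C) = 319 - j3.881 Ω = 319∠-0.7° Ω.
Step 5 — Power factor: PF = cos(φ) = Re(Z)/|Z| = 319/319.02 = 0.9999.
Step 6 — Type: Im(Z) = -3.881 ⇒ leading (phase φ = -0.7°).

PF = 0.9999 (leading, φ = -0.7°)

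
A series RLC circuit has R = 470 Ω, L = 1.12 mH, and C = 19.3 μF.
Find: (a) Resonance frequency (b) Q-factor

Step 1 — Resonance condition Im(Z)=0 gives ω₀ = 1/√(LC).
Step 2 — ω₀ = 1/√(0.00112·1.93e-05) = 6802 rad/s.
Step 3 — f₀ = ω₀/(2π) = 1083 Hz.
Step 4 — Series Q: Q = ω₀L/R = 6802·0.00112/470 = 0.01621.

(a) f₀ = 1083 Hz  (b) Q = 0.01621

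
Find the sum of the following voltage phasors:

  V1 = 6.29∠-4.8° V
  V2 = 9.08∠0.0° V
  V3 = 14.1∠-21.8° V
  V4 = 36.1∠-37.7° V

Step 1 — Convert each phasor to rectangular form:
  V1 = 6.29·(cos(-4.8°) + j·sin(-4.8°)) = 6.268 - j0.5263 V
  V2 = 9.08·(cos(0.0°) + j·sin(0.0°)) = 9.08 V
  V3 = 14.1·(cos(-21.8°) + j·sin(-21.8°)) = 13.09 - j5.236 V
  V4 = 36.1·(cos(-37.7°) + j·sin(-37.7°)) = 28.56 - j22.08 V
Step 2 — Sum components: V_total = 57 - j27.84 V.
Step 3 — Convert to polar: |V_total| = 63.44 V, ∠V_total = -26.0°.

V_total = 63.44∠-26.0° V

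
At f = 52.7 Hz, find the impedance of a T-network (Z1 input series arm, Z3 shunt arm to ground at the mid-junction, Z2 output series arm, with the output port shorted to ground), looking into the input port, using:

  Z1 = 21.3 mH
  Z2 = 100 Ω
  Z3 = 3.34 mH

Step 1 — Angular frequency: ω = 2π·f = 2π·52.7 = 331.1 rad/s.
Step 2 — Component impedances:
  Z1: Z = jωL = j·331.1·0.0213 = 0 + j7.053 Ω
  Z2: Z = R = 100 Ω
  Z3: Z = jωL = j·331.1·0.00334 = 0 + j1.106 Ω
Step 3 — With the output port shorted to ground, the output series arm Z2 runs from the junction to ground; the shunt arm Z3 also runs from the junction to ground. They appear in parallel: Z3 || Z2 = 0.01223 + j1.106 Ω.
Step 4 — Series with input arm Z1: Z_in = Z1 + (Z3 || Z2) = 0.01223 + j8.159 Ω = 8.159∠89.9° Ω.

Z = 0.01223 + j8.159 Ω = 8.159∠89.9° Ω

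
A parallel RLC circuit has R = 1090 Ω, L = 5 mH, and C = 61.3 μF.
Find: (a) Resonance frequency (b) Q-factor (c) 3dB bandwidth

Step 1 — Resonance: ω₀ = 1/√(LC) = 1/√(0.005·6.13e-05) = 1806 rad/s.
Step 2 — f₀ = ω₀/(2π) = 287.5 Hz.
Step 3 — Parallel Q: Q = R/(ω₀L) = 1090/(1806·0.005) = 120.7.
Step 4 — Bandwidth: Δω = ω₀/Q = 14.97 rad/s; BW = Δω/(2π) = 2.382 Hz.

(a) f₀ = 287.5 Hz  (b) Q = 120.7  (c) BW = 2.382 Hz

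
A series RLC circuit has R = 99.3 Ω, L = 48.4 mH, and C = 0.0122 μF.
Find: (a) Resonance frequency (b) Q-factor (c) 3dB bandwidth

Step 1 — Resonance condition Im(Z)=0 gives ω₀ = 1/√(LC).
Step 2 — ω₀ = 1/√(0.0484·1.22e-08) = 4.115e+04 rad/s.
Step 3 — f₀ = ω₀/(2π) = 6550 Hz.
Step 4 — Series Q: Q = ω₀L/R = 4.115e+04·0.0484/99.3 = 20.06.
Step 5 — 3dB bandwidth: Δω = ω₀/Q = 2052 rad/s; BW = Δω/(2π) = 326.5 Hz.

(a) f₀ = 6550 Hz  (b) Q = 20.06  (c) BW = 326.5 Hz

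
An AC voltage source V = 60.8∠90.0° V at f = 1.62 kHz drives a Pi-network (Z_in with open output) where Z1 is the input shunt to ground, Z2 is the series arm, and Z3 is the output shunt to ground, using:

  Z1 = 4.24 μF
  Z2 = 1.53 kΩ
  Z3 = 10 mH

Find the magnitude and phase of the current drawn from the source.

Step 1 — Angular frequency: ω = 2π·f = 2π·1620 = 1.018e+04 rad/s.
Step 2 — Component impedances:
  Z1: Z = 1/(jωC) = -j/(ω·C) = 0 - j23.17 Ω
  Z2: Z = R = 1530 Ω
  Z3: Z = jωL = j·1.018e+04·0.01 = 0 + j101.8 Ω
Step 3 — With open output, the series arm Z2 and the output shunt Z3 appear in series to ground: Z2 + Z3 = 1530 + j101.8 Ω.
Step 4 — Parallel with input shunt Z1: Z_in = Z1 || (Z2 + Z3) = 0.35 - j23.19 Ω = 23.19∠-89.1° Ω.
Step 5 — Source phasor: V = 60.8∠90.0° V = 0 + j60.8 V.
Step 6 — Ohm's law: I = V / Z_total = (0 + j60.8) / (0.35 - j23.19) = -2.621 + j0.03956 A.
Step 7 — Convert to polar: |I| = 2.622 A, ∠I = 179.1°.

I = 2.622∠179.1° A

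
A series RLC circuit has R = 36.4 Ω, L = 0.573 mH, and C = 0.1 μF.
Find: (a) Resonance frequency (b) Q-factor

Step 1 — Resonance condition Im(Z)=0 gives ω₀ = 1/√(LC).
Step 2 — ω₀ = 1/√(0.000573·1e-07) = 1.321e+05 rad/s.
Step 3 — f₀ = ω₀/(2π) = 2.103e+04 Hz.
Step 4 — Series Q: Q = ω₀L/R = 1.321e+05·0.000573/36.4 = 2.08.

(a) f₀ = 2.103e+04 Hz  (b) Q = 2.08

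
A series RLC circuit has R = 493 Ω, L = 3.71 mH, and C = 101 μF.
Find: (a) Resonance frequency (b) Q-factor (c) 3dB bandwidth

Step 1 — Resonance condition Im(Z)=0 gives ω₀ = 1/√(LC).
Step 2 — ω₀ = 1/√(0.00371·0.000101) = 1634 rad/s.
Step 3 — f₀ = ω₀/(2π) = 260 Hz.
Step 4 — Series Q: Q = ω₀L/R = 1634·0.00371/493 = 0.01229.
Step 5 — 3dB bandwidth: Δω = ω₀/Q = 1.329e+05 rad/s; BW = Δω/(2π) = 2.115e+04 Hz.

(a) f₀ = 260 Hz  (b) Q = 0.01229  (c) BW = 2.115e+04 Hz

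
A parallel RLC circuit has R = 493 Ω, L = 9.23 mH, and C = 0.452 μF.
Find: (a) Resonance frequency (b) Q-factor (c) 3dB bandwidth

Step 1 — Resonance: ω₀ = 1/√(LC) = 1/√(0.00923·4.52e-07) = 1.548e+04 rad/s.
Step 2 — f₀ = ω₀/(2π) = 2464 Hz.
Step 3 — Parallel Q: Q = R/(ω₀L) = 493/(1.548e+04·0.00923) = 3.45.
Step 4 — Bandwidth: Δω = ω₀/Q = 4488 rad/s; BW = Δω/(2π) = 714.2 Hz.

(a) f₀ = 2464 Hz  (b) Q = 3.45  (c) BW = 714.2 Hz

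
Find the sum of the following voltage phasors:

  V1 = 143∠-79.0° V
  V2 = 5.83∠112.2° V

Step 1 — Convert each phasor to rectangular form:
  V1 = 143·(cos(-79.0°) + j·sin(-79.0°)) = 27.29 - j140.4 V
  V2 = 5.83·(cos(112.2°) + j·sin(112.2°)) = -2.203 + j5.398 V
Step 2 — Sum components: V_total = 25.08 - j135 V.
Step 3 — Convert to polar: |V_total| = 137.3 V, ∠V_total = -79.5°.

V_total = 137.3∠-79.5° V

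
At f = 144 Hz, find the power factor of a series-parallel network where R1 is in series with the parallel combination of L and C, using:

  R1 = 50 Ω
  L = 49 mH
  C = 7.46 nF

Step 1 — Angular frequency: ω = 2π·f = 2π·144 = 904.8 rad/s.
Step 2 — Component impedances:
  R1: Z = R = 50 Ω
  L: Z = jωL = j·904.8·0.049 = 0 + j44.33 Ω
  C: Z = 1/(jωC) = -j/(ω·C) = 0 - j1.482e+05 Ω
Step 3 — Parallel branch: L || C = 1/(1/L + 1/C) = 0 + j44.35 Ω.
Step 4 — Series with R1: Z_total = R1 + (L || C) = 50 + j44.35 Ω = 66.83∠41.6° Ω.
Step 5 — Power factor: PF = cos(φ) = Re(Z)/|Z| = 50/66.833 = 0.7481.
Step 6 — Type: Im(Z) = 44.35 ⇒ lagging (phase φ = 41.6°).

PF = 0.7481 (lagging, φ = 41.6°)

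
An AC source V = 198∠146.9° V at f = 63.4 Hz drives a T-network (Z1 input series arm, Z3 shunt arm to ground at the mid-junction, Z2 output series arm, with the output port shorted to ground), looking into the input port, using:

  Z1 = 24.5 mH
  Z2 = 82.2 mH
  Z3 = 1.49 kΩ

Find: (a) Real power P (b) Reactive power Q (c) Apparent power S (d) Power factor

Step 1 — Angular frequency: ω = 2π·f = 2π·63.4 = 398.4 rad/s.
Step 2 — Component impedances:
  Z1: Z = jωL = j·398.4·0.0245 = 0 + j9.76 Ω
  Z2: Z = jωL = j·398.4·0.0822 = 0 + j32.74 Ω
  Z3: Z = R = 1490 Ω
Step 3 — With the output port shorted to ground, the output series arm Z2 runs from the junction to ground; the shunt arm Z3 also runs from the junction to ground. They appear in parallel: Z3 || Z2 = 0.7193 + j32.73 Ω.
Step 4 — Series with input arm Z1: Z_in = Z1 + (Z3 || Z2) = 0.7193 + j42.49 Ω = 42.49∠89.0° Ω.
Step 5 — Source phasor: V = 198∠146.9° V = -165.9 + j108.1 V.
Step 6 — Current: I = V / Z = 2.478 + j3.946 A = 4.659∠57.9° A.
Step 7 — Complex power: S = V·I* = 15.62 + j922.4 VA.
Step 8 — Real power: P = Re(S) = 15.62 W.
Step 9 — Reactive power: Q = Im(S) = 922.4 VAR.
Step 10 — Apparent power: |S| = 922.6 VA.
Step 11 — Power factor: PF = P/|S| = 0.01693 (lagging).

(a) P = 15.62 W  (b) Q = 922.4 VAR  (c) S = 922.6 VA  (d) PF = 0.01693 (lagging)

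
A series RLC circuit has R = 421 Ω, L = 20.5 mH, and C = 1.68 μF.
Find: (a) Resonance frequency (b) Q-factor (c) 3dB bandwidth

Step 1 — Resonance: ω₀ = 1/√(LC) = 1/√(0.0205·1.68e-06) = 5389 rad/s.
Step 2 — f₀ = ω₀/(2π) = 857.6 Hz.
Step 3 — Series Q: Q = ω₀L/R = 5389·0.0205/421 = 0.2624.
Step 4 — Bandwidth: Δω = ω₀/Q = 2.054e+04 rad/s; BW = Δω/(2π) = 3268 Hz.

(a) f₀ = 857.6 Hz  (b) Q = 0.2624  (c) BW = 3268 Hz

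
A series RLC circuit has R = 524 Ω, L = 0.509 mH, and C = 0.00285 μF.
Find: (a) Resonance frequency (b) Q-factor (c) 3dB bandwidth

Step 1 — Resonance condition Im(Z)=0 gives ω₀ = 1/√(LC).
Step 2 — ω₀ = 1/√(0.000509·2.85e-09) = 8.303e+05 rad/s.
Step 3 — f₀ = ω₀/(2π) = 1.321e+05 Hz.
Step 4 — Series Q: Q = ω₀L/R = 8.303e+05·0.000509/524 = 0.8065.
Step 5 — 3dB bandwidth: Δω = ω₀/Q = 1.029e+06 rad/s; BW = Δω/(2π) = 1.638e+05 Hz.

(a) f₀ = 1.321e+05 Hz  (b) Q = 0.8065  (c) BW = 1.638e+05 Hz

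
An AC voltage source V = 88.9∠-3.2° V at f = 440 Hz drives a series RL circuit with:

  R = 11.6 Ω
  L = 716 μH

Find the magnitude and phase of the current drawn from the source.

Step 1 — Angular frequency: ω = 2π·f = 2π·440 = 2765 rad/s.
Step 2 — Component impedances:
  R: Z = R = 11.6 Ω
  L: Z = jωL = j·2765·0.000716 = 0 + j1.979 Ω
Step 3 — Series combination: Z_total = R + L = 11.6 + j1.979 Ω = 11.77∠9.7° Ω.
Step 4 — Source phasor: V = 88.9∠-3.2° V = 88.76 - j4.963 V.
Step 5 — Ohm's law: I = V / Z_total = (88.76 - j4.963) / (11.6 + j1.979) = 7.364 - j1.684 A.
Step 6 — Convert to polar: |I| = 7.555 A, ∠I = -12.9°.

I = 7.555∠-12.9° A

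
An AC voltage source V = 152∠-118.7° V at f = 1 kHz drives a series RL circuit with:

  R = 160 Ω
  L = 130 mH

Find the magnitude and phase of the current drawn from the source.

Step 1 — Angular frequency: ω = 2π·f = 2π·1000 = 6283 rad/s.
Step 2 — Component impedances:
  R: Z = R = 160 Ω
  L: Z = jωL = j·6283·0.13 = 0 + j816.8 Ω
Step 3 — Series combination: Z_total = R + L = 160 + j816.8 Ω = 832.3∠78.9° Ω.
Step 4 — Source phasor: V = 152∠-118.7° V = -72.99 - j133.3 V.
Step 5 — Ohm's law: I = V / Z_total = (-72.99 - j133.3) / (160 + j816.8) = -0.1741 + j0.05527 A.
Step 6 — Convert to polar: |I| = 0.1826 A, ∠I = 162.4°.

I = 0.1826∠162.4° A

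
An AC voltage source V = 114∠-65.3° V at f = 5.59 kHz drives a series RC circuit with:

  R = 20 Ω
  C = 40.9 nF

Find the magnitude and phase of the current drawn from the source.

Step 1 — Angular frequency: ω = 2π·f = 2π·5590 = 3.512e+04 rad/s.
Step 2 — Component impedances:
  R: Z = R = 20 Ω
  C: Z = 1/(jωC) = -j/(ω·C) = 0 - j696.1 Ω
Step 3 — Series combination: Z_total = R + C = 20 - j696.1 Ω = 696.4∠-88.4° Ω.
Step 4 — Source phasor: V = 114∠-65.3° V = 47.64 - j103.6 V.
Step 5 — Ohm's law: I = V / Z_total = (47.64 - j103.6) / (20 - j696.1) = 0.1506 + j0.0641 A.
Step 6 — Convert to polar: |I| = 0.1637 A, ∠I = 23.1°.

I = 0.1637∠23.1° A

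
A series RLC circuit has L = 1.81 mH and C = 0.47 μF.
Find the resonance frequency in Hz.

Step 1 — Resonance condition Im(Z)=0 gives ω₀ = 1/√(LC).
Step 2 — ω₀ = 1/√(0.00181·4.7e-07) = 3.429e+04 rad/s.
Step 3 — f₀ = ω₀/(2π) = 5457 Hz.

f₀ = 5457 Hz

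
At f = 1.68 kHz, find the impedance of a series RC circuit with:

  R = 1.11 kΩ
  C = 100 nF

Step 1 — Angular frequency: ω = 2π·f = 2π·1680 = 1.056e+04 rad/s.
Step 2 — Component impedances:
  R: Z = R = 1110 Ω
  C: Z = 1/(jωC) = -j/(ω·C) = 0 - j947.4 Ω
Step 3 — Series combination: Z_total = R + C = 1110 - j947.4 Ω = 1459∠-40.5° Ω.

Z = 1110 - j947.4 Ω = 1459∠-40.5° Ω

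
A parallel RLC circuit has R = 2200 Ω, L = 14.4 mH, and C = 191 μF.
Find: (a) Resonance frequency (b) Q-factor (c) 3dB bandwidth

Step 1 — Resonance: ω₀ = 1/√(LC) = 1/√(0.0144·0.000191) = 603 rad/s.
Step 2 — f₀ = ω₀/(2π) = 95.97 Hz.
Step 3 — Parallel Q: Q = R/(ω₀L) = 2200/(603·0.0144) = 253.4.
Step 4 — Bandwidth: Δω = ω₀/Q = 2.38 rad/s; BW = Δω/(2π) = 0.3788 Hz.

(a) f₀ = 95.97 Hz  (b) Q = 253.4  (c) BW = 0.3788 Hz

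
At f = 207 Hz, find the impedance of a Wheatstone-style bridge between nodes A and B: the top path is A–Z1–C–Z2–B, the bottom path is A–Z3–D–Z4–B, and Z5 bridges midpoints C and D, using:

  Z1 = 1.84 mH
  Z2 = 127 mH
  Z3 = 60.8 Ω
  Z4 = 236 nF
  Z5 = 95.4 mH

Step 1 — Angular frequency: ω = 2π·f = 2π·207 = 1301 rad/s.
Step 2 — Component impedances:
  Z1: Z = jωL = j·1301·0.00184 = 0 + j2.393 Ω
  Z2: Z = jωL = j·1301·0.127 = 0 + j165.2 Ω
  Z3: Z = R = 60.8 Ω
  Z4: Z = 1/(jωC) = -j/(ω·C) = 0 - j3258 Ω
  Z5: Z = jωL = j·1301·0.0954 = 0 + j124.1 Ω
Step 3 — Bridge requires nodal analysis (the Z5 bridge couples midpoints C and D, so the two paths cannot be reduced to a simple series/parallel combination). Setting node B to ground and injecting 1 A at node A, the 3-node admittance system at A, C, D solves to V_A = Z_AB = 0.05882 + j176.6 Ω = 176.6∠90.0° Ω.

Z = 0.05882 + j176.6 Ω = 176.6∠90.0° Ω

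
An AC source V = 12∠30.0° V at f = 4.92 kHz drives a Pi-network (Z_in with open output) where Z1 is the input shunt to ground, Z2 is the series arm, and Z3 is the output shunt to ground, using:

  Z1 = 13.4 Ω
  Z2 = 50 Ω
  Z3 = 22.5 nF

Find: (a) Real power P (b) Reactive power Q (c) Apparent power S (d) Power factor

Step 1 — Angular frequency: ω = 2π·f = 2π·4920 = 3.091e+04 rad/s.
Step 2 — Component impedances:
  Z1: Z = R = 13.4 Ω
  Z2: Z = R = 50 Ω
  Z3: Z = 1/(jωC) = -j/(ω·C) = 0 - j1438 Ω
Step 3 — With open output, the series arm Z2 and the output shunt Z3 appear in series to ground: Z2 + Z3 = 50 - j1438 Ω.
Step 4 — Parallel with input shunt Z1: Z_in = Z1 || (Z2 + Z3) = 13.39 - j0.1247 Ω = 13.4∠-0.5° Ω.
Step 5 — Source phasor: V = 12∠30.0° V = 10.39 + j6 V.
Step 6 — Current: I = V / Z = 0.7716 + j0.4551 A = 0.8959∠30.5° A.
Step 7 — Complex power: S = V·I* = 10.75 - j0.1 VA.
Step 8 — Real power: P = Re(S) = 10.75 W.
Step 9 — Reactive power: Q = Im(S) = -0.1 VAR.
Step 10 — Apparent power: |S| = 10.75 VA.
Step 11 — Power factor: PF = P/|S| = 1 (leading).

(a) P = 10.75 W  (b) Q = -0.1 VAR  (c) S = 10.75 VA  (d) PF = 1 (leading)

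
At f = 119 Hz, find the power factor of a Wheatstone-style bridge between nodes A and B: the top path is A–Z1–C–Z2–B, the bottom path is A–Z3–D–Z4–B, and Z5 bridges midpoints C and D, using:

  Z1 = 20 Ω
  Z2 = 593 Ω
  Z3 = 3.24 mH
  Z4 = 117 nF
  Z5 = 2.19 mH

Step 1 — Angular frequency: ω = 2π·f = 2π·119 = 747.7 rad/s.
Step 2 — Component impedances:
  Z1: Z = R = 20 Ω
  Z2: Z = R = 593 Ω
  Z3: Z = jωL = j·747.7·0.00324 = 0 + j2.423 Ω
  Z4: Z = 1/(jωC) = -j/(ω·C) = 0 - j1.143e+04 Ω
  Z5: Z = jωL = j·747.7·0.00219 = 0 + j1.637 Ω
Step 3 — Bridge requires nodal analysis (the Z5 bridge couples midpoints C and D, so the two paths cannot be reduced to a simple series/parallel combination). Setting node B to ground and injecting 1 A at node A, the 3-node admittance system at A, C, D solves to V_A = Z_AB = 592.4 - j26.83 Ω = 593∠-2.6° Ω.
Step 4 — Power factor: PF = cos(φ) = Re(Z)/|Z| = 592.4/593 = 0.999.
Step 5 — Type: Im(Z) = -26.83 ⇒ leading (phase φ = -2.6°).

PF = 0.999 (leading, φ = -2.6°)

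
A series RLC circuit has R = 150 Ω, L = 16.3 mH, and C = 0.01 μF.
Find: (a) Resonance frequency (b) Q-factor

Step 1 — Resonance condition Im(Z)=0 gives ω₀ = 1/√(LC).
Step 2 — ω₀ = 1/√(0.0163·1e-08) = 7.833e+04 rad/s.
Step 3 — f₀ = ω₀/(2π) = 1.247e+04 Hz.
Step 4 — Series Q: Q = ω₀L/R = 7.833e+04·0.0163/150 = 8.511.

(a) f₀ = 1.247e+04 Hz  (b) Q = 8.511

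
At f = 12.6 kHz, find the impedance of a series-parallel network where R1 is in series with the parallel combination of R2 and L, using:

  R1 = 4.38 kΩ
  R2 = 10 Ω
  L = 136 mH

Step 1 — Angular frequency: ω = 2π·f = 2π·1.26e+04 = 7.917e+04 rad/s.
Step 2 — Component impedances:
  R1: Z = R = 4380 Ω
  R2: Z = R = 10 Ω
  L: Z = jωL = j·7.917e+04·0.136 = 0 + j1.077e+04 Ω
Step 3 — Parallel branch: R2 || L = 1/(1/R2 + 1/L) = 10 + j0.009288 Ω.
Step 4 — Series with R1: Z_total = R1 + (R2 || L) = 4390 + j0.009288 Ω = 4390∠0.0° Ω.

Z = 4390 + j0.009288 Ω = 4390∠0.0° Ω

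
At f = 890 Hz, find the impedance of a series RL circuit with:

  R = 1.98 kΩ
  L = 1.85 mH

Step 1 — Angular frequency: ω = 2π·f = 2π·890 = 5592 rad/s.
Step 2 — Component impedances:
  R: Z = R = 1980 Ω
  L: Z = jωL = j·5592·0.00185 = 0 + j10.35 Ω
Step 3 — Series combination: Z_total = R + L = 1980 + j10.35 Ω = 1980∠0.3° Ω.

Z = 1980 + j10.35 Ω = 1980∠0.3° Ω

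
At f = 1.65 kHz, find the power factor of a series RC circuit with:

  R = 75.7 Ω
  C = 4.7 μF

Step 1 — Angular frequency: ω = 2π·f = 2π·1650 = 1.037e+04 rad/s.
Step 2 — Component impedances:
  R: Z = R = 75.7 Ω
  C: Z = 1/(jωC) = -j/(ω·C) = 0 - j20.52 Ω
Step 3 — Series combination: Z_total = R + C = 75.7 - j20.52 Ω = 78.43∠-15.2° Ω.
Step 4 — Power factor: PF = cos(φ) = Re(Z)/|Z| = 75.7/78.43 = 0.9652.
Step 5 — Type: Im(Z) = -20.52 ⇒ leading (phase φ = -15.2°).

PF = 0.9652 (leading, φ = -15.2°)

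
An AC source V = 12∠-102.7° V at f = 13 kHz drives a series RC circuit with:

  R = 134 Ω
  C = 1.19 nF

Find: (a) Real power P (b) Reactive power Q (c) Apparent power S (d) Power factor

Step 1 — Angular frequency: ω = 2π·f = 2π·1.3e+04 = 8.168e+04 rad/s.
Step 2 — Component impedances:
  R: Z = R = 134 Ω
  C: Z = 1/(jωC) = -j/(ω·C) = 0 - j1.029e+04 Ω
Step 3 — Series combination: Z_total = R + C = 134 - j1.029e+04 Ω = 1.029e+04∠-89.3° Ω.
Step 4 — Source phasor: V = 12∠-102.7° V = -2.638 - j11.71 V.
Step 5 — Current: I = V / Z = 0.001134 - j0.0002712 A = 0.001166∠-13.4° A.
Step 6 — Complex power: S = V·I* = 0.0001823 - j0.01399 VA.
Step 7 — Real power: P = Re(S) = 0.0001823 W.
Step 8 — Reactive power: Q = Im(S) = -0.01399 VAR.
Step 9 — Apparent power: |S| = 0.014 VA.
Step 10 — Power factor: PF = P/|S| = 0.01302 (leading).

(a) P = 0.0001823 W  (b) Q = -0.01399 VAR  (c) S = 0.014 VA  (d) PF = 0.01302 (leading)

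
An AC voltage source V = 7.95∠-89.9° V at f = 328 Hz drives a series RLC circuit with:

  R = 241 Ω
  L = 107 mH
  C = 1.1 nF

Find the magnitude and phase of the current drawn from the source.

Step 1 — Angular frequency: ω = 2π·f = 2π·328 = 2061 rad/s.
Step 2 — Component impedances:
  R: Z = R = 241 Ω
  L: Z = jωL = j·2061·0.107 = 0 + j220.5 Ω
  C: Z = 1/(jωC) = -j/(ω·C) = 0 - j4.411e+05 Ω
Step 3 — Series combination: Z_total = R + L + C = 241 - j4.409e+05 Ω = 4.409e+05∠-90.0° Ω.
Step 4 — Source phasor: V = 7.95∠-89.9° V = 0.01388 - j7.95 V.
Step 5 — Ohm's law: I = V / Z_total = (0.01388 - j7.95) / (241 - j4.409e+05) = 1.803e-05 + j2.161e-08 A.
Step 6 — Convert to polar: |I| = 1.803e-05 A, ∠I = 0.1°.

I = 1.803e-05∠0.1° A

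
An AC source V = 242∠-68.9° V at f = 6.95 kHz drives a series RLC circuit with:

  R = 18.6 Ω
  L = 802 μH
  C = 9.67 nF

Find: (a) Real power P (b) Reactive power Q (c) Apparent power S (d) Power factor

Step 1 — Angular frequency: ω = 2π·f = 2π·6950 = 4.367e+04 rad/s.
Step 2 — Component impedances:
  R: Z = R = 18.6 Ω
  L: Z = jωL = j·4.367e+04·0.000802 = 0 + j35.02 Ω
  C: Z = 1/(jωC) = -j/(ω·C) = 0 - j2368 Ω
Step 3 — Series combination: Z_total = R + L + C = 18.6 - j2333 Ω = 2333∠-89.5° Ω.
Step 4 — Source phasor: V = 242∠-68.9° V = 87.12 - j225.8 V.
Step 5 — Current: I = V / Z = 0.09706 + j0.03657 A = 0.1037∠20.6° A.
Step 6 — Complex power: S = V·I* = 0.2001 - j25.1 VA.
Step 7 — Real power: P = Re(S) = 0.2001 W.
Step 8 — Reactive power: Q = Im(S) = -25.1 VAR.
Step 9 — Apparent power: |S| = 25.1 VA.
Step 10 — Power factor: PF = P/|S| = 0.007972 (leading).

(a) P = 0.2001 W  (b) Q = -25.1 VAR  (c) S = 25.1 VA  (d) PF = 0.007972 (leading)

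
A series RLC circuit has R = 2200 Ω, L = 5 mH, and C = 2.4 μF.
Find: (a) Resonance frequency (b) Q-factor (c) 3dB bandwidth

Step 1 — Resonance: ω₀ = 1/√(LC) = 1/√(0.005·2.4e-06) = 9129 rad/s.
Step 2 — f₀ = ω₀/(2π) = 1453 Hz.
Step 3 — Series Q: Q = ω₀L/R = 9129·0.005/2200 = 0.02075.
Step 4 — Bandwidth: Δω = ω₀/Q = 4.4e+05 rad/s; BW = Δω/(2π) = 7.003e+04 Hz.

(a) f₀ = 1453 Hz  (b) Q = 0.02075  (c) BW = 7.003e+04 Hz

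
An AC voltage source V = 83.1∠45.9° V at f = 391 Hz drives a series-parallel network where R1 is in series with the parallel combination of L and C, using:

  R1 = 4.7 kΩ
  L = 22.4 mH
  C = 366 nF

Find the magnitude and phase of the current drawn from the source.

Step 1 — Angular frequency: ω = 2π·f = 2π·391 = 2457 rad/s.
Step 2 — Component impedances:
  R1: Z = R = 4700 Ω
  L: Z = jωL = j·2457·0.0224 = 0 + j55.03 Ω
  C: Z = 1/(jωC) = -j/(ω·C) = 0 - j1112 Ω
Step 3 — Parallel branch: L || C = 1/(1/L + 1/C) = 0 + j57.9 Ω.
Step 4 — Series with R1: Z_total = R1 + (L || C) = 4700 + j57.9 Ω = 4700∠0.7° Ω.
Step 5 — Source phasor: V = 83.1∠45.9° V = 57.83 + j59.68 V.
Step 6 — Ohm's law: I = V / Z_total = (57.83 + j59.68) / (4700 + j57.9) = 0.01246 + j0.01254 A.
Step 7 — Convert to polar: |I| = 0.01768 A, ∠I = 45.2°.

I = 0.01768∠45.2° A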